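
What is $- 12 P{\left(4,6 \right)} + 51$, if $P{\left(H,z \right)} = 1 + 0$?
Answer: $39$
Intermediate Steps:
$P{\left(H,z \right)} = 1$
$- 12 P{\left(4,6 \right)} + 51 = \left(-12\right) 1 + 51 = -12 + 51 = 39$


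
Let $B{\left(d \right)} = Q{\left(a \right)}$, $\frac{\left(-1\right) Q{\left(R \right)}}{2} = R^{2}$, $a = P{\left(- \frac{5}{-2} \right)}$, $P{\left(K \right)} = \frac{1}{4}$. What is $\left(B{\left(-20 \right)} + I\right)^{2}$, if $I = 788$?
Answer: $\frac{39727809}{64} \approx 6.2075 \cdot 10^{5}$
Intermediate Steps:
$P{\left(K \right)} = \frac{1}{4}$
$a = \frac{1}{4} \approx 0.25$
$Q{\left(R \right)} = - 2 R^{2}$
$B{\left(d \right)} = - \frac{1}{8}$ ($B{\left(d \right)} = - \frac{2}{16} = \left(-2\right) \frac{1}{16} = - \frac{1}{8}$)
$\left(B{\left(-20 \right)} + I\right)^{2} = \left(- \frac{1}{8} + 788\right)^{2} = \left(\frac{6303}{8}\right)^{2} = \frac{39727809}{64}$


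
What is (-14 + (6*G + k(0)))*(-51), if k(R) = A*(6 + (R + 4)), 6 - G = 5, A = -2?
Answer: 1428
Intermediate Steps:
G = 1 (G = 6 - 1*5 = 6 - 5 = 1)
k(R) = -20 - 2*R (k(R) = -2*(6 + (R + 4)) = -2*(6 + (4 + R)) = -2*(10 + R) = -20 - 2*R)
(-14 + (6*G + k(0)))*(-51) = (-14 + (6*1 + (-20 - 2*0)))*(-51) = (-14 + (6 + (-20 + 0)))*(-51) = (-14 + (6 - 20))*(-51) = (-14 - 14)*(-51) = -28*(-51) = 1428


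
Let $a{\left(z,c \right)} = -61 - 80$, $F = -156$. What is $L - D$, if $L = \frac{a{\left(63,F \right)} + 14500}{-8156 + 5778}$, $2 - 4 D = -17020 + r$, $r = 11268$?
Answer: $- \frac{1717556}{1189} \approx -1444.5$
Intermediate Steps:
$a{\left(z,c \right)} = -141$ ($a{\left(z,c \right)} = -61 - 80 = -141$)
$D = \frac{2877}{2}$ ($D = \frac{1}{2} - \frac{-17020 + 11268}{4} = \frac{1}{2} - -1438 = \frac{1}{2} + 1438 = \frac{2877}{2} \approx 1438.5$)
$L = - \frac{14359}{2378}$ ($L = \frac{-141 + 14500}{-8156 + 5778} = \frac{14359}{-2378} = 14359 \left(- \frac{1}{2378}\right) = - \frac{14359}{2378} \approx -6.0383$)
$L - D = - \frac{14359}{2378} - \frac{2877}{2} = - \frac{1717556}{1189}$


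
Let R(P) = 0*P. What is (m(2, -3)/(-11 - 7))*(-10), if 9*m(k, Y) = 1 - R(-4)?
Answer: 5/81 ≈ 0.061728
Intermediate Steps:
R(P) = 0
m(k, Y) = 1/9 (m(k, Y) = (1 - 1*0)/9 = (1 + 0)/9 = (1/9)*1 = 1/9)
(m(2, -3)/(-11 - 7))*(-10) = ((1/9)/(-11 - 7))*(-10) = ((1/9)/(-18))*(-10) = -1/18*1/9*(-10) = -1/162*(-10) = 5/81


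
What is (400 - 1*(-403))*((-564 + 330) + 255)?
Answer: 16863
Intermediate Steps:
(400 - 1*(-403))*((-564 + 330) + 255) = (400 + 403)*(-234 + 255) = 803*21 = 16863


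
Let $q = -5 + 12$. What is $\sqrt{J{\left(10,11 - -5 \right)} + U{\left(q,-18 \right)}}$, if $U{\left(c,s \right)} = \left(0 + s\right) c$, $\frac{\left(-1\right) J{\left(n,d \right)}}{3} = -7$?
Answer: $i \sqrt{105} \approx 10.247 i$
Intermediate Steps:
$J{\left(n,d \right)} = 21$ ($J{\left(n,d \right)} = \left(-3\right) \left(-7\right) = 21$)
$q = 7$
$U{\left(c,s \right)} = c s$ ($U{\left(c,s \right)} = s c = c s$)
$\sqrt{J{\left(10,11 - -5 \right)} + U{\left(q,-18 \right)}} = \sqrt{21 + 7 \left(-18\right)} = \sqrt{21 - 126} = \sqrt{-105} = i \sqrt{105}$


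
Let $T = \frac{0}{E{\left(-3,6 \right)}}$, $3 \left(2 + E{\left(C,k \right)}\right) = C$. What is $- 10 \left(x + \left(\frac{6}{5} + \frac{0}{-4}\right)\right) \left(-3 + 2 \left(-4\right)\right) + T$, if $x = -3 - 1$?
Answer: $-308$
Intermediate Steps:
$E{\left(C,k \right)} = -2 + \frac{C}{3}$
$x = -4$
$T = 0$ ($T = \frac{0}{-2 + \frac{1}{3} \left(-3\right)} = \frac{0}{-2 - 1} = \frac{0}{-3} = 0 \left(- \frac{1}{3}\right) = 0$)
$- 10 \left(x + \left(\frac{6}{5} + \frac{0}{-4}\right)\right) \left(-3 + 2 \left(-4\right)\right) + T = - 10 \left(-4 + \left(\frac{6}{5} + \frac{0}{-4}\right)\right) \left(-3 + 2 \left(-4\right)\right) + 0 = - 10 \left(-4 + \left(6 \cdot \frac{1}{5} + 0 \left(- \frac{1}{4}\right)\right)\right) \left(-3 - 8\right) + 0 = - 10 \left(-4 + \left(\frac{6}{5} + 0\right)\right) \left(-11\right) + 0 = - 10 \left(-4 + \frac{6}{5}\right) \left(-11\right) + 0 = - 10 \left(\left(- \frac{14}{5}\right) \left(-11\right)\right) + 0 = \left(-10\right) \frac{154}{5} + 0 = -308 + 0 = -308$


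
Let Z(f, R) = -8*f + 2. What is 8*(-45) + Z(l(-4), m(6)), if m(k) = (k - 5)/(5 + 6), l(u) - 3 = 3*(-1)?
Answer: -358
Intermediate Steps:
l(u) = 0 (l(u) = 3 + 3*(-1) = 3 - 3 = 0)
m(k) = -5/11 + k/11 (m(k) = (-5 + k)/11 = (-5 + k)*(1/11) = -5/11 + k/11)
Z(f, R) = 2 - 8*f
8*(-45) + Z(l(-4), m(6)) = 8*(-45) + (2 - 8*0) = -360 + (2 + 0) = -360 + 2 = -358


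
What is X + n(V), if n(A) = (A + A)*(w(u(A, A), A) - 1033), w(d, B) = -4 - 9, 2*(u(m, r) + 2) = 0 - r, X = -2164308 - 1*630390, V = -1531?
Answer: 408154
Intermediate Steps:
X = -2794698 (X = -2164308 - 630390 = -2794698)
u(m, r) = -2 - r/2 (u(m, r) = -2 + (0 - r)/2 = -2 + (-r)/2 = -2 - r/2)
w(d, B) = -13
n(A) = -2092*A (n(A) = (A + A)*(-13 - 1033) = (2*A)*(-1046) = -2092*A)
X + n(V) = -2794698 - 2092*(-1531) = -2794698 + 3202852 = 408154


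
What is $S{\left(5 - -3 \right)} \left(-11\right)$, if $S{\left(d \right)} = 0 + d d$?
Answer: $-704$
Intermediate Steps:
$S{\left(d \right)} = d^{2}$ ($S{\left(d \right)} = 0 + d^{2} = d^{2}$)
$S{\left(5 - -3 \right)} \left(-11\right) = \left(5 - -3\right)^{2} \left(-11\right) = \left(5 + 3\right)^{2} \left(-11\right) = 8^{2} \left(-11\right) = 64 \left(-11\right) = -704$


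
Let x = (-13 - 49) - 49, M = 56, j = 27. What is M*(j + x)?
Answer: -4704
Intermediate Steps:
x = -111 (x = -62 - 49 = -111)
M*(j + x) = 56*(27 - 111) = 56*(-84) = -4704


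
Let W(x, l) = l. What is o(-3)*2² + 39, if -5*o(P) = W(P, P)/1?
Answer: 207/5 ≈ 41.400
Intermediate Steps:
o(P) = -P/5 (o(P) = -P/(5*1) = -P/5)
o(-3)*2² + 39 = -⅕*(-3)*2² + 39 = (⅗)*4 + 39 = 12/5 + 39 = 207/5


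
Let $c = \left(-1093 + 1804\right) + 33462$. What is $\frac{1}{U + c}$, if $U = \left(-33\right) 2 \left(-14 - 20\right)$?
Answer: $\frac{1}{36417} \approx 2.746 \cdot 10^{-5}$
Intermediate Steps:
$U = 2244$ ($U = - 66 \left(-14 - 20\right) = \left(-66\right) \left(-34\right) = 2244$)
$c = 34173$ ($c = 711 + 33462 = 34173$)
$\frac{1}{U + c} = \frac{1}{2244 + 34173} = \frac{1}{36417}$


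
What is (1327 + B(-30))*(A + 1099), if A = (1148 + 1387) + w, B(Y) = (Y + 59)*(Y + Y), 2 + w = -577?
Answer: -1261715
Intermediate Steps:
w = -579 (w = -2 - 577 = -579)
B(Y) = 2*Y*(59 + Y) (B(Y) = (59 + Y)*(2*Y) = 2*Y*(59 + Y))
A = 1956 (A = (1148 + 1387) - 579 = 2535 - 579 = 1956)
(1327 + B(-30))*(A + 1099) = (1327 + 2*(-30)*(59 - 30))*(1956 + 1099) = (1327 + 2*(-30)*29)*3055 = (1327 - 1740)*3055 = -413*3055 = -1261715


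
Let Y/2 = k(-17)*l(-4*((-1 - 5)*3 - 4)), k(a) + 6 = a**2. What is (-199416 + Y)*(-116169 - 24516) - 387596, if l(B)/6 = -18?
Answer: 36654245044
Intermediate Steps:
k(a) = -6 + a**2
l(B) = -108 (l(B) = 6*(-18) = -108)
Y = -61128 (Y = 2*((-6 + (-17)**2)*(-108)) = 2*((-6 + 289)*(-108)) = 2*(283*(-108)) = 2*(-30564) = -61128)
(-199416 + Y)*(-116169 - 24516) - 387596 = (-199416 - 61128)*(-116169 - 24516) - 387596 = -260544*(-140685) - 387596 = 36654632640 - 387596 = 36654245044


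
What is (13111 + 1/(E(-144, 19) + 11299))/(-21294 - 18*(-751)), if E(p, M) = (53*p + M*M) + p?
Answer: -5658125/3355776 ≈ -1.6861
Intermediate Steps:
E(p, M) = M² + 54*p (E(p, M) = (53*p + M²) + p = (M² + 53*p) + p = M² + 54*p)
(13111 + 1/(E(-144, 19) + 11299))/(-21294 - 18*(-751)) = (13111 + 1/((19² + 54*(-144)) + 11299))/(-21294 - 18*(-751)) = (13111 + 1/((361 - 7776) + 11299))/(-21294 + 13518) = (13111 + 1/(-7415 + 11299))/(-7776) = (13111 + 1/3884)*(-1/7776) = (50923125/3884)*(-1/7776) = -5658125/3355776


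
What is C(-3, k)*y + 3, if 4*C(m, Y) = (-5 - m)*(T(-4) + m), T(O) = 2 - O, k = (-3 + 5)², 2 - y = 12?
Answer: 18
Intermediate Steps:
y = -10 (y = 2 - 1*12 = 2 - 12 = -10)
k = 4 (k = 2² = 4)
C(m, Y) = (-5 - m)*(6 + m)/4 (C(m, Y) = ((-5 - m)*((2 - 1*(-4)) + m))/4 = ((-5 - m)*((2 + 4) + m))/4 = ((-5 - m)*(6 + m))/4 = (-5 - m)*(6 + m)/4)
C(-3, k)*y + 3 = (-15/2 - 11/4*(-3) - ¼*(-3)²)*(-10) + 3 = (-15/2 + 33/4 - ¼*9)*(-10) + 3 = (-15/2 + 33/4 - 9/4)*(-10) + 3 = -3/2*(-10) + 3 = 15 + 3 = 18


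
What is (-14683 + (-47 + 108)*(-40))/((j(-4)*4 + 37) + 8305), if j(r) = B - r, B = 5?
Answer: -17123/8378 ≈ -2.0438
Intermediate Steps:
j(r) = 5 - r
(-14683 + (-47 + 108)*(-40))/((j(-4)*4 + 37) + 8305) = (-14683 + (-47 + 108)*(-40))/(((5 - 1*(-4))*4 + 37) + 8305) = (-14683 + 61*(-40))/(((5 + 4)*4 + 37) + 8305) = (-14683 - 2440)/((9*4 + 37) + 8305) = -17123/((36 + 37) + 8305) = -17123/(73 + 8305) = -17123/8378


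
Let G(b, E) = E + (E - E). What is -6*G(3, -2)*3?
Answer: 36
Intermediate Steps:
G(b, E) = E (G(b, E) = E + 0 = E)
-6*G(3, -2)*3 = -6*(-2)*3 = 12*3 = 36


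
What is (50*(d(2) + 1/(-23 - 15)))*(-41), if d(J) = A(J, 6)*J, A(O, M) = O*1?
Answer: -154775/19 ≈ -8146.1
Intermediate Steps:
A(O, M) = O
d(J) = J² (d(J) = J*J = J²)
(50*(d(2) + 1/(-23 - 15)))*(-41) = (50*(2² + 1/(-23 - 15)))*(-41) = (50*(4 + 1/(-38)))*(-41) = (50*(4 - 1/38))*(-41) = (50*(151/38))*(-41) = (3775/19)*(-41) = -154775/19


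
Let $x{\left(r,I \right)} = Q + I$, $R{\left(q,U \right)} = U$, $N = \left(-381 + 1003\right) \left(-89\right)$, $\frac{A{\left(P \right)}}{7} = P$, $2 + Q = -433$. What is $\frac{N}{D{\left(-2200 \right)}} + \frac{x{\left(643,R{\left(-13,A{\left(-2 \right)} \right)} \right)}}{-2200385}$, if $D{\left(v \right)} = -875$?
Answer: $\frac{24361861141}{385067375} \approx 63.266$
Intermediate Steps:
$Q = -435$ ($Q = -2 - 433 = -435$)
$A{\left(P \right)} = 7 P$
$N = -55358$ ($N = 622 \left(-89\right) = -55358$)
$x{\left(r,I \right)} = -435 + I$
$\frac{N}{D{\left(-2200 \right)}} + \frac{x{\left(643,R{\left(-13,A{\left(-2 \right)} \right)} \right)}}{-2200385} = - \frac{55358}{-875} + \frac{-435 + 7 \left(-2\right)}{-2200385} = \left(-55358\right) \left(- \frac{1}{875}\right) + \left(-435 - 14\right) \left(- \frac{1}{2200385}\right) = \frac{55358}{875} - - \frac{449}{2200385} = \frac{55358}{875} + \frac{449}{2200385} = \frac{24361861141}{385067375}$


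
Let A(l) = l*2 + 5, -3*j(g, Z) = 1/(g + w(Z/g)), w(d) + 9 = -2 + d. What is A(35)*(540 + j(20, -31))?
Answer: 6034000/149 ≈ 40497.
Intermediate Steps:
w(d) = -11 + d (w(d) = -9 + (-2 + d) = -11 + d)
j(g, Z) = -1/(3*(-11 + g + Z/g)) (j(g, Z) = -1/(3*(g + (-11 + Z/g))) = -1/(3*(-11 + g + Z/g)))
A(l) = 5 + 2*l (A(l) = 2*l + 5 = 5 + 2*l)
A(35)*(540 + j(20, -31)) = (5 + 2*35)*(540 - 1*20/(-33*20 + 3*(-31) + 3*20**2)) = (5 + 70)*(540 - 1*20/(-660 - 93 + 3*400)) = 75*(540 - 1*20/(-660 - 93 + 1200)) = 75*(540 - 1*20/447) = 75*(540 - 1*20*1/447) = 75*(540 - 20/447) = 75*(241360/447) = 6034000/149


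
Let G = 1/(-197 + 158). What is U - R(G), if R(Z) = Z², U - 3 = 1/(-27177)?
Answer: 41326651/13778739 ≈ 2.9993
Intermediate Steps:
G = -1/39 (G = 1/(-39) = -1/39 ≈ -0.025641)
U = 81530/27177 (U = 3 + 1/(-27177) = 3 - 1/27177 = 81530/27177 ≈ 3.0000)
U - R(G) = 81530/27177 - (-1/39)² = 81530/27177 - 1*1/1521 = 81530/27177 - 1/1521 = 41326651/13778739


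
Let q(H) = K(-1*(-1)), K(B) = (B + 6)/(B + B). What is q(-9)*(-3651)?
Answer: -25557/2 ≈ -12779.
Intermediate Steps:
K(B) = (6 + B)/(2*B) (K(B) = (6 + B)/((2*B)) = (6 + B)*(1/(2*B)) = (6 + B)/(2*B))
q(H) = 7/2 (q(H) = (6 - 1*(-1))/(2*((-1*(-1)))) = (½)*(6 + 1)/1 = (½)*1*7 = 7/2)
q(-9)*(-3651) = (7/2)*(-3651) = -25557/2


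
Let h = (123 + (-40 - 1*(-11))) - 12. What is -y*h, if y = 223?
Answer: -18286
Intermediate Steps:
h = 82 (h = (123 + (-40 + 11)) - 12 = (123 - 29) - 12 = 94 - 12 = 82)
-y*h = -223*82 = -1*18286 = -18286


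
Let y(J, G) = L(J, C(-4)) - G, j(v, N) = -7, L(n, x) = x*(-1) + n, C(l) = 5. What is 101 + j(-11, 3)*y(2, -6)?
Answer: 80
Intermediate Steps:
L(n, x) = n - x (L(n, x) = -x + n = n - x)
y(J, G) = -5 + J - G (y(J, G) = (J - 1*5) - G = (J - 5) - G = (-5 + J) - G = -5 + J - G)
101 + j(-11, 3)*y(2, -6) = 101 - 7*(-5 + 2 - 1*(-6)) = 101 - 7*(-5 + 2 + 6) = 101 - 7*3 = 101 - 21 = 80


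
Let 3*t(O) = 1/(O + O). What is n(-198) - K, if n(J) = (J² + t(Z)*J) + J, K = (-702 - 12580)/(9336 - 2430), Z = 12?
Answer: 538739453/13812 ≈ 39005.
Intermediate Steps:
K = -6641/3453 (K = -13282/6906 = -13282*1/6906 = -6641/3453 ≈ -1.9233)
t(O) = 1/(6*O) (t(O) = 1/(3*(O + O)) = 1/(3*((2*O))) = (1/(2*O))/3 = 1/(6*O))
n(J) = J² + 73*J/72 (n(J) = (J² + ((⅙)/12)*J) + J = (J² + ((⅙)*(1/12))*J) + J = (J² + J/72) + J = J² + 73*J/72)
n(-198) - K = (1/72)*(-198)*(73 + 72*(-198)) - 1*(-6641/3453) = (1/72)*(-198)*(73 - 14256) + 6641/3453 = (1/72)*(-198)*(-14183) + 6641/3453 = 156013/4 + 6641/3453 = 538739453/13812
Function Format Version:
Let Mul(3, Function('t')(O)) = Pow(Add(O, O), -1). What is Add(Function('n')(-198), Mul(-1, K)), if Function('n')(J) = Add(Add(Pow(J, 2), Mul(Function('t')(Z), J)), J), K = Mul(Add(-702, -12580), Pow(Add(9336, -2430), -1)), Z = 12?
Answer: Rational(538739453, 13812) ≈ 39005.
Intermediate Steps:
K = Rational(-6641, 3453) (K = Mul(-13282, Pow(6906, -1)) = Mul(-13282, Rational(1, 6906)) = Rational(-6641, 3453) ≈ -1.9233)
Function('t')(O) = Mul(Rational(1, 6), Pow(O, -1)) (Function('t')(O) = Mul(Rational(1, 3), Pow(Add(O, O), -1)) = Mul(Rational(1, 3), Pow(Mul(2, O), -1)) = Mul(Rational(1, 3), Mul(Rational(1, 2), Pow(O, -1))) = Mul(Rational(1, 6), Pow(O, -1)))
Function('n')(J) = Add(Pow(J, 2), Mul(Rational(73, 72), J)) (Function('n')(J) = Add(Add(Pow(J, 2), Mul(Mul(Rational(1, 6), Pow(12, -1)), J)), J) = Add(Add(Pow(J, 2), Mul(Mul(Rational(1, 6), Rational(1, 12)), J)), J) = Add(Add(Pow(J, 2), Mul(Rational(1, 72), J)), J) = Add(Pow(J, 2), Mul(Rational(73, 72), J)))
Add(Function('n')(-198), Mul(-1, K)) = Add(Mul(Rational(1, 72), -198, Add(73, Mul(72, -198))), Mul(-1, Rational(-6641, 3453))) = Add(Mul(Rational(1, 72), -198, Add(73, -14256)), Rational(6641, 3453)) = Add(Mul(Rational(1, 72), -198, -14183), Rational(6641, 3453)) = Add(Rational(156013, 4), Rational(6641, 3453)) = Rational(538739453, 13812)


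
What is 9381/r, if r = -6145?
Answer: -9381/6145 ≈ -1.5266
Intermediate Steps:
9381/r = 9381/(-6145) = 9381*(-1/6145) = -9381/6145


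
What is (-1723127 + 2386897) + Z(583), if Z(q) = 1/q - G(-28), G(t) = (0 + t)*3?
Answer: 387026883/583 ≈ 6.6385e+5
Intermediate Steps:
G(t) = 3*t (G(t) = t*3 = 3*t)
Z(q) = 84 + 1/q (Z(q) = 1/q - 3*(-28) = 1/q - 1*(-84) = 1/q + 84 = 84 + 1/q)
(-1723127 + 2386897) + Z(583) = (-1723127 + 2386897) + (84 + 1/583) = 663770 + (84 + 1/583) = 663770 + 48973/583 = 387026883/583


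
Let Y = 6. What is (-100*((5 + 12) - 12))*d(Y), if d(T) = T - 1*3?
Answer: -1500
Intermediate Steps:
d(T) = -3 + T (d(T) = T - 3 = -3 + T)
(-100*((5 + 12) - 12))*d(Y) = (-100*((5 + 12) - 12))*(-3 + 6) = -100*(17 - 12)*3 = -100*5*3 = -500*3 = -1500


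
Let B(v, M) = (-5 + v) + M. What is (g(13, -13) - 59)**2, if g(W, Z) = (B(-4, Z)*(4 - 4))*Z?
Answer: 3481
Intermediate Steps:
B(v, M) = -5 + M + v
g(W, Z) = 0 (g(W, Z) = ((-5 + Z - 4)*(4 - 4))*Z = ((-9 + Z)*0)*Z = 0*Z = 0)
(g(13, -13) - 59)**2 = (0 - 59)**2 = (-59)**2 = 3481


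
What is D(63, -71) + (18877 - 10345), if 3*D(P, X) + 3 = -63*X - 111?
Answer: 9985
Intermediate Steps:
D(P, X) = -38 - 21*X (D(P, X) = -1 + (-63*X - 111)/3 = -1 + (-111 - 63*X)/3 = -1 + (-37 - 21*X) = -38 - 21*X)
D(63, -71) + (18877 - 10345) = (-38 - 21*(-71)) + (18877 - 10345) = (-38 + 1491) + 8532 = 1453 + 8532 = 9985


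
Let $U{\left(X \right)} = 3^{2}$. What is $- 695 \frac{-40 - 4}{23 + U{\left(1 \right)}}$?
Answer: $\frac{7645}{8} \approx 955.63$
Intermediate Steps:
$U{\left(X \right)} = 9$
$- 695 \frac{-40 - 4}{23 + U{\left(1 \right)}} = - 695 \frac{-40 - 4}{23 + 9} = - 695 \left(- \frac{44}{32}\right) = - 695 \left(\left(-44\right) \frac{1}{32}\right) = \left(-695\right) \left(- \frac{11}{8}\right) = \frac{7645}{8}$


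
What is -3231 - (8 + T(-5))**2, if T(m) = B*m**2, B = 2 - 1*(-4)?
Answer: -28195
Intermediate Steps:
B = 6 (B = 2 + 4 = 6)
T(m) = 6*m**2
-3231 - (8 + T(-5))**2 = -3231 - (8 + 6*(-5)**2)**2 = -3231 - (8 + 6*25)**2 = -3231 - (8 + 150)**2 = -3231 - 1*158**2 = -3231 - 1*24964 = -3231 - 24964 = -28195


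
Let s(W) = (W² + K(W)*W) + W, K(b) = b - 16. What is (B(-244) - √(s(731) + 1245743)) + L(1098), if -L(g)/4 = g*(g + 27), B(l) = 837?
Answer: -4940163 - 10*√23035 ≈ -4.9417e+6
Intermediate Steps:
K(b) = -16 + b
s(W) = W + W² + W*(-16 + W) (s(W) = (W² + (-16 + W)*W) + W = (W² + W*(-16 + W)) + W = W + W² + W*(-16 + W))
L(g) = -4*g*(27 + g) (L(g) = -4*g*(g + 27) = -4*g*(27 + g))
(B(-244) - √(s(731) + 1245743)) + L(1098) = (837 - √(731*(-15 + 2*731) + 1245743)) - 4*1098*(27 + 1098) = (837 - √(731*(-15 + 1462) + 1245743)) - 4*1098*1125 = (837 - √(731*1447 + 1245743)) - 4941000 = (837 - √(1057757 + 1245743)) - 4941000 = (837 - √2303500) - 4941000 = (837 - 10*√23035) - 4941000 = -4940163 - 10*√23035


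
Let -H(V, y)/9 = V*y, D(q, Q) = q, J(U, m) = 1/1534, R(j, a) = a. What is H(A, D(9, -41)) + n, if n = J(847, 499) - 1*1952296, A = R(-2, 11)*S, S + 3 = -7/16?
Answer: -23920989669/12272 ≈ -1.9492e+6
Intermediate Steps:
S = -55/16 (S = -3 - 7/16 = -55/16 ≈ -3.4375)
J(U, m) = 1/1534
A = -605/16 (A = 11*(-55/16) = -605/16 ≈ -37.813)
H(V, y) = -9*V*y
n = -2994822063/1534 (n = 1/1534 - 1*1952296 = 1/1534 - 1952296 = -2994822063/1534 ≈ -1.9523e+6)
H(A, D(9, -41)) + n = -9*(-605/16)*9 - 2994822063/1534 = 49005/16 - 2994822063/1534 = -23920989669/12272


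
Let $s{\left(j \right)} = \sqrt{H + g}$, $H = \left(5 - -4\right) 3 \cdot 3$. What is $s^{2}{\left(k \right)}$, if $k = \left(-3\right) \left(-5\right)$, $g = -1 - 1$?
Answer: $79$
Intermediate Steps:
$H = 81$ ($H = \left(5 + 4\right) 3 \cdot 3 = 9 \cdot 3 \cdot 3 = 27 \cdot 3 = 81$)
$g = -2$
$k = 15$
$s{\left(j \right)} = \sqrt{79}$ ($s{\left(j \right)} = \sqrt{81 - 2} = \sqrt{79}$)
$s^{2}{\left(k \right)} = \left(\sqrt{79}\right)^{2} = 79$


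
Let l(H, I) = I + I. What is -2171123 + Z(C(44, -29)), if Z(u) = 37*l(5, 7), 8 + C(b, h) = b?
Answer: -2170605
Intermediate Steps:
C(b, h) = -8 + b
l(H, I) = 2*I
Z(u) = 518 (Z(u) = 37*(2*7) = 37*14 = 518)
-2171123 + Z(C(44, -29)) = -2171123 + 518 = -2170605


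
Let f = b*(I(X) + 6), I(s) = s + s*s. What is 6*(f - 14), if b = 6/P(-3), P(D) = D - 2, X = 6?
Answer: -2148/5 ≈ -429.60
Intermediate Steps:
I(s) = s + s**2
P(D) = -2 + D
b = -6/5 (b = 6/(-2 - 3) = 6/(-5) = 6*(-1/5) = -6/5 ≈ -1.2000)
f = -288/5 (f = -6*(6*(1 + 6) + 6)/5 = -6*(6*7 + 6)/5 = -6*(42 + 6)/5 = -6/5*48 = -288/5 ≈ -57.600)
6*(f - 14) = 6*(-288/5 - 14) = 6*(-358/5) = -2148/5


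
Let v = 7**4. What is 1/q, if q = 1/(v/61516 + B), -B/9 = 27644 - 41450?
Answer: 1091944495/8788 ≈ 1.2425e+5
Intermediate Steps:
v = 2401
B = 124254 (B = -9*(27644 - 41450) = -9*(-13806) = 124254)
q = 8788/1091944495 (q = 1/(2401/61516 + 124254) = 1/(2401*(1/61516) + 124254) = 1/(343/8788 + 124254) = 1/(1091944495/8788) = 8788/1091944495 ≈ 8.0480e-6)
1/q = 1/(8788/1091944495) = 1091944495/8788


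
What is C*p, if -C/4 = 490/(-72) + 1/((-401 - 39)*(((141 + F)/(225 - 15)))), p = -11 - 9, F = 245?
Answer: -10404590/19107 ≈ -544.54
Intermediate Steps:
p = -20
C = 1040459/38214 (C = -4*(490/(-72) + 1/((-401 - 39)*(((141 + 245)/(225 - 15))))) = -4*(490*(-1/72) + 1/((-440)*((386/210)))) = -4*(-245/36 - 1/(440*(386*(1/210)))) = -4*(-245/36 - 1/(440*193/105)) = -4*(-245/36 - 1/440*105/193) = -4*(-245/36 - 21/16984) = -4*(-1040459/152856) = 1040459/38214 ≈ 27.227)
C*p = (1040459/38214)*(-20) = -10404590/19107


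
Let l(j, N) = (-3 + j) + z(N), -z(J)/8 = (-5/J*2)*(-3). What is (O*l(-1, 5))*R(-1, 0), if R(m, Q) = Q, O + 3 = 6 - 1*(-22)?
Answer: 0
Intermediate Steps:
z(J) = -240/J (z(J) = -8*-5/J*2*(-3) = -8*(-10/J)*(-3) = -240/J)
O = 25 (O = -3 + (6 - 1*(-22)) = -3 + (6 + 22) = -3 + 28 = 25)
l(j, N) = -3 + j - 240/N (l(j, N) = (-3 + j) - 240/N = -3 + j - 240/N)
(O*l(-1, 5))*R(-1, 0) = (25*(-3 - 1 - 240/5))*0 = (25*(-3 - 1 - 240*⅕))*0 = (25*(-3 - 1 - 48))*0 = (25*(-52))*0 = -1300*0 = 0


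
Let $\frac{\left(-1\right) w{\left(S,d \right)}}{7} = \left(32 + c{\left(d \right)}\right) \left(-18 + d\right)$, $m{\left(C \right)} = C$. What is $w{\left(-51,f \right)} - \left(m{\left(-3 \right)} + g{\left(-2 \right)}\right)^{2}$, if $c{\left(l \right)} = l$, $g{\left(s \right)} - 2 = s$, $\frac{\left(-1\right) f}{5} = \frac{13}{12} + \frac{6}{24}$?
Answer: $\frac{39287}{9} \approx 4365.2$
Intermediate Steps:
$f = - \frac{20}{3}$ ($f = - 5 \left(\frac{13}{12} + \frac{6}{24}\right) = - 5 \left(13 \cdot \frac{1}{12} + 6 \cdot \frac{1}{24}\right) = - 5 \left(\frac{13}{12} + \frac{1}{4}\right) = \left(-5\right) \frac{4}{3} = - \frac{20}{3} \approx -6.6667$)
$g{\left(s \right)} = 2 + s$
$w{\left(S,d \right)} = - 7 \left(-18 + d\right) \left(32 + d\right)$ ($w{\left(S,d \right)} = - 7 \left(32 + d\right) \left(-18 + d\right) = - 7 \left(-18 + d\right) \left(32 + d\right)$)
$w{\left(-51,f \right)} - \left(m{\left(-3 \right)} + g{\left(-2 \right)}\right)^{2} = \left(4032 - - \frac{1960}{3} - 7 \left(- \frac{20}{3}\right)^{2}\right) - \left(-3 + \left(2 - 2\right)\right)^{2} = \left(4032 + \frac{1960}{3} - \frac{2800}{9}\right) - \left(-3 + 0\right)^{2} = \left(4032 + \frac{1960}{3} - \frac{2800}{9}\right) - \left(-3\right)^{2} = \frac{39368}{9} - 9 = \frac{39287}{9}$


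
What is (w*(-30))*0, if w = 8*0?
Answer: 0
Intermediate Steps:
w = 0
(w*(-30))*0 = (0*(-30))*0 = 0*0 = 0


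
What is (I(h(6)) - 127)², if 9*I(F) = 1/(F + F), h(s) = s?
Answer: 188101225/11664 ≈ 16127.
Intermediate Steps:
I(F) = 1/(18*F) (I(F) = 1/(9*(F + F)) = 1/(9*((2*F))) = (1/(2*F))/9 = 1/(18*F))
(I(h(6)) - 127)² = ((1/18)/6 - 127)² = ((1/18)*(⅙) - 127)² = (1/108 - 127)² = (-13715/108)² = 188101225/11664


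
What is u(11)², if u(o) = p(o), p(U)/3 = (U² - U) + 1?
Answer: 110889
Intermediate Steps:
p(U) = 3 - 3*U + 3*U² (p(U) = 3*((U² - U) + 1) = 3*(1 + U² - U) = 3 - 3*U + 3*U²)
u(o) = 3 - 3*o + 3*o²
u(11)² = (3 - 3*11 + 3*11²)² = (3 - 33 + 3*121)² = (3 - 33 + 363)² = 333² = 110889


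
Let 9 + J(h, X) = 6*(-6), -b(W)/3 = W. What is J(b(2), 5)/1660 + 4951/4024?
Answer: 401879/333992 ≈ 1.2033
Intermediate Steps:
b(W) = -3*W
J(h, X) = -45 (J(h, X) = -9 + 6*(-6) = -9 - 36 = -45)
J(b(2), 5)/1660 + 4951/4024 = -45/1660 + 4951/4024 = -45*1/1660 + 4951*(1/4024) = -9/332 + 4951/4024 = 401879/333992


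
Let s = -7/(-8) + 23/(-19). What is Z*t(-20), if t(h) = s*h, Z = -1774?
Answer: -226185/19 ≈ -11904.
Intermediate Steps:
s = -51/152 (s = -7*(-1/8) + 23*(-1/19) = 7/8 - 23/19 = -51/152 ≈ -0.33553)
t(h) = -51*h/152
Z*t(-20) = -(-45237)*(-20)/76 = -1774*255/38 = -226185/19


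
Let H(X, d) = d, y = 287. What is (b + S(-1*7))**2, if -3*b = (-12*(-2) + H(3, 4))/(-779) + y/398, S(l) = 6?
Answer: 28818934778929/865134375876 ≈ 33.312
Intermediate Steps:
b = -212429/930126 (b = -((-12*(-2) + 4)/(-779) + 287/398)/3 = -((24 + 4)*(-1/779) + 287*(1/398))/3 = -(28*(-1/779) + 287/398)/3 = -(-28/779 + 287/398)/3 = -1/3*212429/310042 = -212429/930126 ≈ -0.22839)
(b + S(-1*7))**2 = (-212429/930126 + 6)**2 = (5368327/930126)**2 = 28818934778929/865134375876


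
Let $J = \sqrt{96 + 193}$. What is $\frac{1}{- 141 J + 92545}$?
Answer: $\frac{1}{90148} \approx 1.1093 \cdot 10^{-5}$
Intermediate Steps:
$J = 17$ ($J = \sqrt{289} = 17$)
$\frac{1}{- 141 J + 92545} = \frac{1}{\left(-141\right) 17 + 92545} = \frac{1}{-2397 + 92545} = \frac{1}{90148}$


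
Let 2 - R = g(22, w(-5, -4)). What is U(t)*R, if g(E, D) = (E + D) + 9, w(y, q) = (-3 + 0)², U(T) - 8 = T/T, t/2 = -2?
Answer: -342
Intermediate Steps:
t = -4 (t = 2*(-2) = -4)
U(T) = 9 (U(T) = 8 + T/T = 8 + 1 = 9)
w(y, q) = 9 (w(y, q) = (-3)² = 9)
g(E, D) = 9 + D + E (g(E, D) = (D + E) + 9 = 9 + D + E)
R = -38 (R = 2 - (9 + 9 + 22) = 2 - 1*40 = 2 - 40 = -38)
U(t)*R = 9*(-38) = -342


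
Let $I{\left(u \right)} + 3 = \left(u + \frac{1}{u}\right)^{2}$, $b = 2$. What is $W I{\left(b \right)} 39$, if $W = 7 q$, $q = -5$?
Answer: $- \frac{17745}{4} \approx -4436.3$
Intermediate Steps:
$W = -35$ ($W = 7 \left(-5\right) = -35$)
$I{\left(u \right)} = -3 + \left(u + \frac{1}{u}\right)^{2}$
$W I{\left(b \right)} 39 = - 35 \left(-1 + \frac{1}{4} + 2^{2}\right) 39 = - 35 \left(-1 + \frac{1}{4} + 4\right) 39 = \left(-35\right) \frac{13}{4} \cdot 39 = \left(- \frac{455}{4}\right) 39 = - \frac{17745}{4}$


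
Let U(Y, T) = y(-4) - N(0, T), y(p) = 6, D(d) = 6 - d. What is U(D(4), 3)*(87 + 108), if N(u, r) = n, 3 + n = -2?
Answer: 2145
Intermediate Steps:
n = -5 (n = -3 - 2 = -5)
N(u, r) = -5
U(Y, T) = 11 (U(Y, T) = 6 - 1*(-5) = 6 + 5 = 11)
U(D(4), 3)*(87 + 108) = 11*(87 + 108) = 11*195 = 2145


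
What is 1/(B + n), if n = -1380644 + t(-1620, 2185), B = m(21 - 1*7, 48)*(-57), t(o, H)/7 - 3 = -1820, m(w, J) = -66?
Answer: -1/1389601 ≈ -7.1963e-7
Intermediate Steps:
t(o, H) = -12719 (t(o, H) = 21 + 7*(-1820) = 21 - 12740 = -12719)
B = 3762 (B = -66*(-57) = 3762)
n = -1393363 (n = -1380644 - 12719 = -1393363)
1/(B + n) = 1/(3762 - 1393363) = 1/(-1389601) = -1/1389601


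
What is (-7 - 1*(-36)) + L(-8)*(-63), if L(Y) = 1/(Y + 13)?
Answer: 82/5 ≈ 16.400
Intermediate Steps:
L(Y) = 1/(13 + Y)
(-7 - 1*(-36)) + L(-8)*(-63) = (-7 - 1*(-36)) - 63/(13 - 8) = (-7 + 36) - 63/5 = 29 + (⅕)*(-63) = 29 - 63/5 = 82/5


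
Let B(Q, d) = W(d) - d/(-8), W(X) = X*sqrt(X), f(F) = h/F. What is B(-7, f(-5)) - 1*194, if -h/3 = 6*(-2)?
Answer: -1949/10 - 216*I*sqrt(5)/25 ≈ -194.9 - 19.32*I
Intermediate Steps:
h = 36 (h = -18*(-2) = -3*(-12) = 36)
f(F) = 36/F
W(X) = X**(3/2)
B(Q, d) = d**(3/2) + d/8 (B(Q, d) = d**(3/2) - d/(-8) = d**(3/2) - d*(-1)/8 = d**(3/2) - (-1)*d/8 = d**(3/2) + d/8)
B(-7, f(-5)) - 1*194 = ((36/(-5))**(3/2) + (36/(-5))/8) - 1*194 = ((36*(-1/5))**(3/2) + (36*(-1/5))/8) - 194 = ((-36/5)**(3/2) + (1/8)*(-36/5)) - 194 = (-216*I*sqrt(5)/25 - 9/10) - 194 = (-9/10 - 216*I*sqrt(5)/25) - 194 = -1949/10 - 216*I*sqrt(5)/25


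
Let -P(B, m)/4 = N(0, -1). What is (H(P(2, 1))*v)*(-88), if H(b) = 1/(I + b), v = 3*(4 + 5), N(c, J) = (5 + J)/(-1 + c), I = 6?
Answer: -108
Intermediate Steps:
N(c, J) = (5 + J)/(-1 + c)
P(B, m) = 16 (P(B, m) = -4*(5 - 1)/(-1 + 0) = -4*4/(-1) = -(-4)*4 = -4*(-4) = 16)
v = 27 (v = 3*9 = 27)
H(b) = 1/(6 + b)
(H(P(2, 1))*v)*(-88) = (27/(6 + 16))*(-88) = (27/22)*(-88) = -108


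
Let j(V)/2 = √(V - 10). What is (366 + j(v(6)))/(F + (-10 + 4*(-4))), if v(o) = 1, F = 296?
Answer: 61/45 + I/45 ≈ 1.3556 + 0.022222*I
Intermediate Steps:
j(V) = 2*√(-10 + V) (j(V) = 2*√(V - 10) = 2*√(-10 + V))
(366 + j(v(6)))/(F + (-10 + 4*(-4))) = (366 + 2*√(-10 + 1))/(296 + (-10 + 4*(-4))) = (366 + 2*√(-9))/(296 + (-10 - 16)) = (366 + 2*(3*I))/(296 - 26) = (366 + 6*I)/270 = (366 + 6*I)*(1/270) = 61/45 + I/45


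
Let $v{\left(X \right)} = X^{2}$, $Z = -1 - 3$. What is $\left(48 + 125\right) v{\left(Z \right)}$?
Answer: $2768$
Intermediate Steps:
$Z = -4$ ($Z = -1 - 3 = -4$)
$\left(48 + 125\right) v{\left(Z \right)} = \left(48 + 125\right) \left(-4\right)^{2} = 173 \cdot 16 = 2768$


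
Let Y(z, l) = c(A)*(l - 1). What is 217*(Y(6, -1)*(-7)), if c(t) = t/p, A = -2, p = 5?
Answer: -6076/5 ≈ -1215.2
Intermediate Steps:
c(t) = t/5
Y(z, l) = 2/5 - 2*l/5 (Y(z, l) = ((1/5)*(-2))*(l - 1) = -2*(-1 + l)/5 = 2/5 - 2*l/5)
217*(Y(6, -1)*(-7)) = 217*((2/5 - 2/5*(-1))*(-7)) = 217*((2/5 + 2/5)*(-7)) = 217*((4/5)*(-7)) = 217*(-28/5) = -6076/5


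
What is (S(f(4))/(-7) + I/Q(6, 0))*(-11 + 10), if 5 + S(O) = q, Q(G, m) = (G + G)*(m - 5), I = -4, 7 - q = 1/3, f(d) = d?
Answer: 6/35 ≈ 0.17143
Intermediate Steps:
q = 20/3 (q = 7 - 1/3 = 7 - 1*⅓ = 7 - ⅓ = 20/3 ≈ 6.6667)
Q(G, m) = 2*G*(-5 + m) (Q(G, m) = (2*G)*(-5 + m) = 2*G*(-5 + m))
S(O) = 5/3 (S(O) = -5 + 20/3 = 5/3)
(S(f(4))/(-7) + I/Q(6, 0))*(-11 + 10) = ((5/3)/(-7) - 4*1/(12*(-5 + 0)))*(-11 + 10) = ((5/3)*(-⅐) - 4/(2*6*(-5)))*(-1) = (-5/21 - 4/(-60))*(-1) = (-5/21 - 4*(-1/60))*(-1) = (-5/21 + 1/15)*(-1) = -6/35*(-1) = 6/35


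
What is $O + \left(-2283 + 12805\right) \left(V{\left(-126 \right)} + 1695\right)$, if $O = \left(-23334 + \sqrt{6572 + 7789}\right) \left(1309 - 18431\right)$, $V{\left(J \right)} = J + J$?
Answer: $414707994 - 17122 \sqrt{14361} \approx 4.1266 \cdot 10^{8}$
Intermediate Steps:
$V{\left(J \right)} = 2 J$
$O = 399524748 - 17122 \sqrt{14361}$ ($O = \left(-23334 + \sqrt{14361}\right) \left(-17122\right) = 399524748 - 17122 \sqrt{14361} \approx 3.9747 \cdot 10^{8}$)
$O + \left(-2283 + 12805\right) \left(V{\left(-126 \right)} + 1695\right) = \left(399524748 - 17122 \sqrt{14361}\right) + \left(-2283 + 12805\right) \left(2 \left(-126\right) + 1695\right) = \left(399524748 - 17122 \sqrt{14361}\right) + 10522 \left(-252 + 1695\right) = \left(399524748 - 17122 \sqrt{14361}\right) + 10522 \cdot 1443 = \left(399524748 - 17122 \sqrt{14361}\right) + 15183246 = 414707994 - 17122 \sqrt{14361}$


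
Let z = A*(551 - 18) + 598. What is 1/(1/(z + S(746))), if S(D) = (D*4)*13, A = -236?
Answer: -86398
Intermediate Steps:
S(D) = 52*D (S(D) = (4*D)*13 = 52*D)
z = -125190 (z = -236*(551 - 18) + 598 = -236*533 + 598 = -125788 + 598 = -125190)
1/(1/(z + S(746))) = 1/(1/(-125190 + 52*746)) = 1/(1/(-125190 + 38792)) = 1/(1/(-86398)) = 1/(-1/86398) = -86398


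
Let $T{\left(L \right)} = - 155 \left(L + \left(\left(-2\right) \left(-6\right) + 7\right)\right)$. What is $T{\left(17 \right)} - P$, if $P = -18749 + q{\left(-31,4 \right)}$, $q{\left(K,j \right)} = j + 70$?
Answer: $13095$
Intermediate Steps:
$q{\left(K,j \right)} = 70 + j$
$P = -18675$ ($P = -18749 + \left(70 + 4\right) = -18749 + 74 = -18675$)
$T{\left(L \right)} = -2945 - 155 L$ ($T{\left(L \right)} = - 155 \left(L + \left(12 + 7\right)\right) = - 155 \left(L + 19\right) = - 155 \left(19 + L\right) = -2945 - 155 L$)
$T{\left(17 \right)} - P = \left(-2945 - 2635\right) - -18675 = \left(-2945 - 2635\right) + 18675 = -5580 + 18675 = 13095$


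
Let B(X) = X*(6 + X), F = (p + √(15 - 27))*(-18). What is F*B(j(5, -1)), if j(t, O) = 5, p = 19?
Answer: -18810 - 1980*I*√3 ≈ -18810.0 - 3429.5*I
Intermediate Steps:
F = -342 - 36*I*√3 (F = (19 + √(15 - 27))*(-18) = (19 + √(-12))*(-18) = (19 + 2*I*√3)*(-18) = -342 - 36*I*√3 ≈ -342.0 - 62.354*I)
F*B(j(5, -1)) = (-342 - 36*I*√3)*(5*(6 + 5)) = (-342 - 36*I*√3)*(5*11) = (-342 - 36*I*√3)*55 = -18810 - 1980*I*√3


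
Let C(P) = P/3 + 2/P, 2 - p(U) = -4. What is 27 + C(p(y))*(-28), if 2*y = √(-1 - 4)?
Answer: -115/3 ≈ -38.333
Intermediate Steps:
y = I*√5/2 (y = √(-1 - 4)/2 = √(-5)/2 = (I*√5)/2 = I*√5/2 ≈ 1.118*I)
p(U) = 6 (p(U) = 2 - 1*(-4) = 2 + 4 = 6)
C(P) = 2/P + P/3 (C(P) = P*(⅓) + 2/P = P/3 + 2/P = 2/P + P/3)
27 + C(p(y))*(-28) = 27 + (2/6 + (⅓)*6)*(-28) = 27 + (2*(⅙) + 2)*(-28) = 27 + (⅓ + 2)*(-28) = 27 + (7/3)*(-28) = 27 - 196/3 = -115/3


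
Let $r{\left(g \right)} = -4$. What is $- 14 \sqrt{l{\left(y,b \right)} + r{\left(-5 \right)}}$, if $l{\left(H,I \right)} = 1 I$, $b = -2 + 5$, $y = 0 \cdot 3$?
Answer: $- 14 i \approx - 14.0 i$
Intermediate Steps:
$y = 0$
$b = 3$
$l{\left(H,I \right)} = I$
$- 14 \sqrt{l{\left(y,b \right)} + r{\left(-5 \right)}} = - 14 \sqrt{3 - 4} = - 14 \sqrt{-1} = - 14 i$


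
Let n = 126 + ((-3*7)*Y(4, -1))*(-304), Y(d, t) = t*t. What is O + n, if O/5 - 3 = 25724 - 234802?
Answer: -1038865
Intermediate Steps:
Y(d, t) = t²
O = -1045375 (O = 15 + 5*(25724 - 234802) = 15 + 5*(-209078) = 15 - 1045390 = -1045375)
n = 6510 (n = 126 + (-3*7*(-1)²)*(-304) = 126 - 21*1*(-304) = 126 - 21*(-304) = 126 + 6384 = 6510)
O + n = -1045375 + 6510 = -1038865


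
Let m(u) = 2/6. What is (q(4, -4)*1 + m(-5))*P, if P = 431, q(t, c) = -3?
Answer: -3448/3 ≈ -1149.3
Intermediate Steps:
m(u) = ⅓ (m(u) = 2*(⅙) = ⅓)
(q(4, -4)*1 + m(-5))*P = (-3*1 + ⅓)*431 = (-3 + ⅓)*431 = -8/3*431 = -3448/3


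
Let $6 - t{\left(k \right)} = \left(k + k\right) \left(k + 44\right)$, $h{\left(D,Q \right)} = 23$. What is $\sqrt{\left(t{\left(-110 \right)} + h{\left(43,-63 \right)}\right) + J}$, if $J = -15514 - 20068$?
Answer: $i \sqrt{50073} \approx 223.77 i$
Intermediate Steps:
$t{\left(k \right)} = 6 - 2 k \left(44 + k\right)$ ($t{\left(k \right)} = 6 - \left(k + k\right) \left(k + 44\right) = 6 - 2 k \left(44 + k\right)$)
$J = -35582$
$\sqrt{\left(t{\left(-110 \right)} + h{\left(43,-63 \right)}\right) + J} = \sqrt{\left(\left(6 - -9680 - 2 \left(-110\right)^{2}\right) + 23\right) - 35582} = \sqrt{\left(\left(6 + 9680 - 24200\right) + 23\right) - 35582} = \sqrt{\left(-14514 + 23\right) - 35582} = \sqrt{-14491 - 35582} = \sqrt{-50073} = i \sqrt{50073}$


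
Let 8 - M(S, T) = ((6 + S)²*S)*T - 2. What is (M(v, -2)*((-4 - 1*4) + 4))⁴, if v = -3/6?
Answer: 43046721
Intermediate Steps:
v = -½ (v = -3*⅙ = -½ ≈ -0.50000)
M(S, T) = 10 - S*T*(6 + S)² (M(S, T) = 8 - (((6 + S)²*S)*T - 2) = 8 - ((S*(6 + S)²)*T - 2) = 8 - (S*T*(6 + S)² - 2) = 8 - (-2 + S*T*(6 + S)²) = 8 + (2 - S*T*(6 + S)²) = 10 - S*T*(6 + S)²)
(M(v, -2)*((-4 - 1*4) + 4))⁴ = ((10 - 1*(-½)*(-2)*(6 - ½)²)*((-4 - 1*4) + 4))⁴ = ((10 - 1*(-½)*(-2)*(11/2)²)*((-4 - 4) + 4))⁴ = ((10 - 1*(-½)*(-2)*121/4)*(-8 + 4))⁴ = ((10 - 121/4)*(-4))⁴ = (-81/4*(-4))⁴ = 81⁴ = 43046721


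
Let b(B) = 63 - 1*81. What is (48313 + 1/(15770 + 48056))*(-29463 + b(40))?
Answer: -90908364515259/63826 ≈ -1.4243e+9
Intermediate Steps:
b(B) = -18 (b(B) = 63 - 81 = -18)
(48313 + 1/(15770 + 48056))*(-29463 + b(40)) = (48313 + 1/(15770 + 48056))*(-29463 - 18) = (48313 + 1/63826)*(-29481) = (3083625539/63826)*(-29481) = -90908364515259/63826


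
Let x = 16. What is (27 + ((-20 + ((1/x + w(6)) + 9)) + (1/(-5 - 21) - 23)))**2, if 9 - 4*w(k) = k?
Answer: 1677025/43264 ≈ 38.763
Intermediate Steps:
w(k) = 9/4 - k/4
(27 + ((-20 + ((1/x + w(6)) + 9)) + (1/(-5 - 21) - 23)))**2 = (27 + ((-20 + ((1/16 + (9/4 - 1/4*6)) + 9)) + (1/(-5 - 21) - 23)))**2 = (27 + ((-20 + ((1/16 + (9/4 - 3/2)) + 9)) + (1/(-26) - 23)))**2 = (27 + ((-20 + ((1/16 + 3/4) + 9)) + (-1/26 - 23)))**2 = (27 + ((-20 + (13/16 + 9)) - 599/26))**2 = (27 + ((-20 + 157/16) - 599/26))**2 = (27 + (-163/16 - 599/26))**2 = (27 - 6911/208)**2 = (-1295/208)**2 = 1677025/43264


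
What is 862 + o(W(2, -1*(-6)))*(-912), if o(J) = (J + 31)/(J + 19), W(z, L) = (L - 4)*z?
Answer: -12094/23 ≈ -525.83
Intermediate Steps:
W(z, L) = z*(-4 + L) (W(z, L) = (-4 + L)*z = z*(-4 + L))
o(J) = (31 + J)/(19 + J)
862 + o(W(2, -1*(-6)))*(-912) = 862 + ((31 + 2*(-4 - 1*(-6)))/(19 + 2*(-4 - 1*(-6))))*(-912) = 862 + ((31 + 2*(-4 + 6))/(19 + 2*(-4 + 6)))*(-912) = 862 + ((31 + 2*2)/(19 + 2*2))*(-912) = 862 + ((31 + 4)/(19 + 4))*(-912) = 862 + (35/23)*(-912) = 862 - 31920/23 = -12094/23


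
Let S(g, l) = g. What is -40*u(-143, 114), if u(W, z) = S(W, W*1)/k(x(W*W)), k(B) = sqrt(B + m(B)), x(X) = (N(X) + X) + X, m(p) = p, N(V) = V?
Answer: 20*sqrt(6)/3 ≈ 16.330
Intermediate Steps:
x(X) = 3*X (x(X) = (X + X) + X = 2*X + X = 3*X)
k(B) = sqrt(2)*sqrt(B) (k(B) = sqrt(B + B) = sqrt(2*B) = sqrt(2)*sqrt(B))
u(W, z) = W*sqrt(6)/(6*sqrt(W**2)) (u(W, z) = W/((sqrt(2)*sqrt(3*(W*W)))) = W/((sqrt(2)*sqrt(3*W**2))) = W/((sqrt(2)*(sqrt(3)*sqrt(W**2)))) = W/((sqrt(6)*sqrt(W**2))) = W*(sqrt(6)/(6*sqrt(W**2))) = W*sqrt(6)/(6*sqrt(W**2)))
-40*u(-143, 114) = -20*(-143)*sqrt(6)/(3*sqrt((-143)**2)) = -20*(-143)*sqrt(6)/(3*sqrt(20449)) = -20*(-143)*sqrt(6)/(3*143) = -(-20)*sqrt(6)/3 = 20*sqrt(6)/3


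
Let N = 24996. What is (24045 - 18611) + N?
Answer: 30430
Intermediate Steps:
(24045 - 18611) + N = (24045 - 18611) + 24996 = 5434 + 24996 = 30430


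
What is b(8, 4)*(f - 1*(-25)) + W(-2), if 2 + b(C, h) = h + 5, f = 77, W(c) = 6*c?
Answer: 702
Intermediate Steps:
b(C, h) = 3 + h (b(C, h) = -2 + (h + 5) = -2 + (5 + h) = 3 + h)
b(8, 4)*(f - 1*(-25)) + W(-2) = (3 + 4)*(77 - 1*(-25)) + 6*(-2) = 7*(77 + 25) - 12 = 7*102 - 12 = 714 - 12 = 702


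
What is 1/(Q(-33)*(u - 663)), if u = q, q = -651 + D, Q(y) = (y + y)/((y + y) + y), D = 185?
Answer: -3/2258 ≈ -0.0013286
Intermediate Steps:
Q(y) = ⅔ (Q(y) = (2*y)/(2*y + y) = (2*y)/((3*y)) = (2*y)*(1/(3*y)) = ⅔)
q = -466 (q = -651 + 185 = -466)
u = -466
1/(Q(-33)*(u - 663)) = 1/(2*(-466 - 663)/3) = 1/((⅔)*(-1129)) = 1/(-2258/3) = -3/2258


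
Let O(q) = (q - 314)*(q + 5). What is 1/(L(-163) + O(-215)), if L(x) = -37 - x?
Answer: 1/111216 ≈ 8.9915e-6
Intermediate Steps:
O(q) = (-314 + q)*(5 + q)
1/(L(-163) + O(-215)) = 1/((-37 - 1*(-163)) + (-1570 + (-215)² - 309*(-215))) = 1/((-37 + 163) + (-1570 + 46225 + 66435)) = 1/(126 + 111090) = 1/111216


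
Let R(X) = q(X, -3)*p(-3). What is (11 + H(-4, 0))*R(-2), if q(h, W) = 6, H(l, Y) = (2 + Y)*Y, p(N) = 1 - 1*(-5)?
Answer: 396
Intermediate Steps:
p(N) = 6 (p(N) = 1 + 5 = 6)
H(l, Y) = Y*(2 + Y)
R(X) = 36 (R(X) = 6*6 = 36)
(11 + H(-4, 0))*R(-2) = (11 + 0*(2 + 0))*36 = (11 + 0*2)*36 = (11 + 0)*36 = 11*36 = 396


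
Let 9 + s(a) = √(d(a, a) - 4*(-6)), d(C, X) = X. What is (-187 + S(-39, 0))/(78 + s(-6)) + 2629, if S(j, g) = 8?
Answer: 4152332/1581 + 179*√2/1581 ≈ 2626.6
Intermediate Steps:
s(a) = -9 + √(24 + a) (s(a) = -9 + √(a - 4*(-6)) = -9 + √(a + 24) = -9 + √(24 + a))
(-187 + S(-39, 0))/(78 + s(-6)) + 2629 = (-187 + 8)/(78 + (-9 + √(24 - 6))) + 2629 = -179/(78 + (-9 + √18)) + 2629 = -179/(78 + (-9 + 3*√2)) + 2629 = -179/(69 + 3*√2) + 2629 = 2629 - 179/(69 + 3*√2)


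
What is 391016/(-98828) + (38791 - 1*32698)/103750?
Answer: -9991437749/2563351250 ≈ -3.8978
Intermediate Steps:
391016/(-98828) + (38791 - 1*32698)/103750 = 391016*(-1/98828) + (38791 - 32698)*(1/103750) = -97754/24707 + 6093*(1/103750) = -97754/24707 + 6093/103750 = -9991437749/2563351250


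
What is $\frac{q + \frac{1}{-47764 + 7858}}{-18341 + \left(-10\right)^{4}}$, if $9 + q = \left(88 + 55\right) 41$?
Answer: $- \frac{233609723}{332855946} \approx -0.70183$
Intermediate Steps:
$q = 5854$ ($q = -9 + \left(88 + 55\right) 41 = -9 + 143 \cdot 41 = -9 + 5863 = 5854$)
$\frac{q + \frac{1}{-47764 + 7858}}{-18341 + \left(-10\right)^{4}} = \frac{5854 + \frac{1}{-47764 + 7858}}{-18341 + \left(-10\right)^{4}} = \frac{5854 + \frac{1}{-39906}}{-18341 + 10000} = \frac{5854 - \frac{1}{39906}}{-8341} = \frac{233609723}{39906} \left(- \frac{1}{8341}\right) = - \frac{233609723}{332855946}$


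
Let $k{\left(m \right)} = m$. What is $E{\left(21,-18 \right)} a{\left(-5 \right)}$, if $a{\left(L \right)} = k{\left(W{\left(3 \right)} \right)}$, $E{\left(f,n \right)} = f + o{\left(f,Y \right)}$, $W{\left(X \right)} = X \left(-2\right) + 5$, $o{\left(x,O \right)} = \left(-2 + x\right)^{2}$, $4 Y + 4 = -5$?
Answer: $-382$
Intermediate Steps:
$Y = - \frac{9}{4}$ ($Y = -1 + \frac{1}{4} \left(-5\right) = -1 - \frac{5}{4} = - \frac{9}{4} \approx -2.25$)
$W{\left(X \right)} = 5 - 2 X$ ($W{\left(X \right)} = - 2 X + 5 = 5 - 2 X$)
$E{\left(f,n \right)} = f + \left(-2 + f\right)^{2}$
$a{\left(L \right)} = -1$ ($a{\left(L \right)} = 5 - 6 = -1$)
$E{\left(21,-18 \right)} a{\left(-5 \right)} = \left(21 + \left(-2 + 21\right)^{2}\right) \left(-1\right) = \left(21 + 19^{2}\right) \left(-1\right) = \left(21 + 361\right) \left(-1\right) = 382 \left(-1\right) = -382$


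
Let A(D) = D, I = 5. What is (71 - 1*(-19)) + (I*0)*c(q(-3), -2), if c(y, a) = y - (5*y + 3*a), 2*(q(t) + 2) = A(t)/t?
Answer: 90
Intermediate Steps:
q(t) = -3/2 (q(t) = -2 + (t/t)/2 = -2 + (1/2)*1 = -2 + 1/2 = -3/2)
c(y, a) = -4*y - 3*a (c(y, a) = y - (3*a + 5*y) = y + (-5*y - 3*a) = -4*y - 3*a)
(71 - 1*(-19)) + (I*0)*c(q(-3), -2) = (71 - 1*(-19)) + (5*0)*(-4*(-3/2) - 3*(-2)) = (71 + 19) + 0*(6 + 6) = 90 + 0*12 = 90 + 0 = 90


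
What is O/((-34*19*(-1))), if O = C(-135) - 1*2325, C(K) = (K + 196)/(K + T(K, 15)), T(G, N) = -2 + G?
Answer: -632461/175712 ≈ -3.5994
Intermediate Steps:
C(K) = (196 + K)/(-2 + 2*K) (C(K) = (K + 196)/(K + (-2 + K)) = (196 + K)/(-2 + 2*K))
O = -632461/272 (O = (196 - 135)/(2*(-1 - 135)) - 1*2325 = (1/2)*61/(-136) - 2325 = (1/2)*(-1/136)*61 - 2325 = -61/272 - 2325 = -632461/272 ≈ -2325.2)
O/((-34*19*(-1))) = -632461/(272*(-34*19*(-1))) = -632461/(272*((-646*(-1)))) = -632461/272/646 = -632461/272*1/646 = -632461/175712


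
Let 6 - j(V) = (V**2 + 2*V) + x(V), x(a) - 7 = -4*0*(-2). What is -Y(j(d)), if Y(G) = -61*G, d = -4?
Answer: -549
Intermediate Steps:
x(a) = 7 (x(a) = 7 - 4*0*(-2) = 7 + 0*(-2) = 7 + 0 = 7)
j(V) = -1 - V**2 - 2*V (j(V) = 6 - ((V**2 + 2*V) + 7) = 6 - (7 + V**2 + 2*V) = 6 + (-7 - V**2 - 2*V) = -1 - V**2 - 2*V)
-Y(j(d)) = -(-61)*(-1 - 1*(-4)**2 - 2*(-4)) = -(-61)*(-1 - 1*16 + 8) = -(-61)*(-1 - 16 + 8) = -(-61)*(-9) = -1*549 = -549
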